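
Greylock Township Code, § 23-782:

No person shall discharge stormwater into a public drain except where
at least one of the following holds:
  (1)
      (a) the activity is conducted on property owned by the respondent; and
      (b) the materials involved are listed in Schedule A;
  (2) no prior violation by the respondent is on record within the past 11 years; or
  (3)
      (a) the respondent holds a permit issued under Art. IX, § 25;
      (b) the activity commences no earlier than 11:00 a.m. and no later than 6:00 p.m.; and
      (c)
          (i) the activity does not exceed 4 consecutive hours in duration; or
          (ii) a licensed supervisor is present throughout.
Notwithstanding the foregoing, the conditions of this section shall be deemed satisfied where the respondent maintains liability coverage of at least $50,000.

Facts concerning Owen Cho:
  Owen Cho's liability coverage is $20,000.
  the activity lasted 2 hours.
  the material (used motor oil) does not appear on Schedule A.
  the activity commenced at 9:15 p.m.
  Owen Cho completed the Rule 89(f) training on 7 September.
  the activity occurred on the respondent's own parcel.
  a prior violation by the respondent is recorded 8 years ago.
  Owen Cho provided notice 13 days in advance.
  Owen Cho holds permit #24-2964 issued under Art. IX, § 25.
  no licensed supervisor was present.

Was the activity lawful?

No — unlawful.

(a) own property — holds.
(b) Schedule A material — fails.
So (1) is not satisfied (T AND F).
(2) no prior violation — fails.
(a) holds permit — met.
(b) start within hours — fails.
(i) ≤ 4 hrs duration — holds.
(ii) supervisor present — fails.
(c): T OR F → true.
(3) = T AND F AND T = false.
So Overall is not satisfied (F OR F OR F).
Exception (coverage ≥ $50,000) — not satisfied.
Result: main false OR exception false → false.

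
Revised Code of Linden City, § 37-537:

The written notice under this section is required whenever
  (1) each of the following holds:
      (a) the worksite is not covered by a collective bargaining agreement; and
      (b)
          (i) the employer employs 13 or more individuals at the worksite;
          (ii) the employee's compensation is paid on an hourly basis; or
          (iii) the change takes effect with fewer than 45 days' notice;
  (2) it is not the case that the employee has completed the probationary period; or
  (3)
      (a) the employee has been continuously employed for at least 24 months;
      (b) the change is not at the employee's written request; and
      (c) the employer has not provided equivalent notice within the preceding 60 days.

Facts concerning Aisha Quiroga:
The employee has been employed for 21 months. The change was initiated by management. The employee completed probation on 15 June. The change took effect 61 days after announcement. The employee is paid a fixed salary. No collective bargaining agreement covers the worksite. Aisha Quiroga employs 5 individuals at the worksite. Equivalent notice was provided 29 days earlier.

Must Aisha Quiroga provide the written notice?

No — not required.

(a) no CBA — met.
(i) ≥ 13 at site — not satisfied.
(ii) hourly-paid — not met.
(iii) < 45 days' notice — fails.
(b) = F OR F OR F = false.
(1): T AND F → false.
(2) not (past probation) — not met.
(a) tenure ≥ 24 mo. — fails.
(b) not employee-requested — satisfied.
(c) no recent notice — not satisfied.
(3) = F AND T AND F = false.
So Overall is not satisfied (F OR F OR F).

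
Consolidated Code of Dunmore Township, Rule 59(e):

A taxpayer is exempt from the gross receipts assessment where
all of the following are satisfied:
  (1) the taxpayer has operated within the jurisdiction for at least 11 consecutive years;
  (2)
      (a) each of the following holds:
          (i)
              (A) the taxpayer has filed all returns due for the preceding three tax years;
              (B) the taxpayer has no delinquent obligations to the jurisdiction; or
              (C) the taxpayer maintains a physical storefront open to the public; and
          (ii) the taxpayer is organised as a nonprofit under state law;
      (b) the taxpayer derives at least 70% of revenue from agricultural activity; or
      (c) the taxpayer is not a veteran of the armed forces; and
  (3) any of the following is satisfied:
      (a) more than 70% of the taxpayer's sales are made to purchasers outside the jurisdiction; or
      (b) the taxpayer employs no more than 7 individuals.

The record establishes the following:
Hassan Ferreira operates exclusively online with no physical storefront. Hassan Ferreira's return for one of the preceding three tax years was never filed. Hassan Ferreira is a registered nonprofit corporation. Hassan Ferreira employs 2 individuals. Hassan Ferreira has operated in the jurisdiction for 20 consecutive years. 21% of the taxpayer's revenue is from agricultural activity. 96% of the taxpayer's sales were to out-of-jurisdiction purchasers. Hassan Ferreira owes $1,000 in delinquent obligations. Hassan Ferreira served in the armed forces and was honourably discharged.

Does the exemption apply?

(1) ≥ 11 yrs in jurisdiction — holds.
(A) returns current — not met.
(B) no delinquency — not satisfied.
(C) has storefront — fails.
(i): F OR F OR F → false.
(ii) nonprofit — met.
(a) = F AND T = false.
(b) ≥70% agricultural — fails.
(c) not (veteran) — not satisfied.
(2): F OR F OR F → false.
(a) >70% out-of-jur. sales — met.
(b) ≤ 7 employees — satisfied.
(3): T OR T → true.
Overall = T AND F AND T = false.

No — not exempt.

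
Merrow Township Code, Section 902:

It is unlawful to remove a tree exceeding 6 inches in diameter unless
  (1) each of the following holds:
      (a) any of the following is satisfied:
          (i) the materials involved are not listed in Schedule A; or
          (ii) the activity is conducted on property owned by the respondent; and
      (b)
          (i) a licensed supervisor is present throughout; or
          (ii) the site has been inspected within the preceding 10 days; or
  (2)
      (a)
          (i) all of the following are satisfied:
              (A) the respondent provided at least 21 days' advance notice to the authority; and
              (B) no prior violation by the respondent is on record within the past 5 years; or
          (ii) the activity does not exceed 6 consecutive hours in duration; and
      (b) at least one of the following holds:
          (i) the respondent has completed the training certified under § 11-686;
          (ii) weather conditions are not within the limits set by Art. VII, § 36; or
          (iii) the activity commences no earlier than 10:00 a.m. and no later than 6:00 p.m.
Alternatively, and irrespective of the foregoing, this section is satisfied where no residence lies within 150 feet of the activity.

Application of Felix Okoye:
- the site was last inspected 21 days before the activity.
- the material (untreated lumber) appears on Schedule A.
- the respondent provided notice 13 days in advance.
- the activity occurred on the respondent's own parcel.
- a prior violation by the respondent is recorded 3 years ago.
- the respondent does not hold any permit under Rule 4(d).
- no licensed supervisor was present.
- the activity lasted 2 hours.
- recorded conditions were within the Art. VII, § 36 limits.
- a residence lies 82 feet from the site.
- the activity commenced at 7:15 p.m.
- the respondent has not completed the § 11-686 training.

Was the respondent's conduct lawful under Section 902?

No — unlawful.

(i) not (Schedule A material) — not satisfied.
(ii) own property — satisfied.
So (a) is satisfied (F OR T).
(i) supervisor present — fails.
(ii) site inspected — not met.
So (b) is not satisfied (F OR F).
(1): T AND F → false.
(A) ≥21 days' notice — not met.
(B) no prior violation — not satisfied.
So (i) is not satisfied (F AND F).
(ii) ≤ 6 hrs duration — met.
So (a) is satisfied (F OR T).
(i) training certified — fails.
(ii) not (weather ok) — fails.
(iii) start within hours — not satisfied.
(b): F OR F OR F → false.
(2) = T AND F = false.
Overall = F OR F = false.
Exception (no residence in 150 ft) — not satisfied.
Result: main false OR exception false → false.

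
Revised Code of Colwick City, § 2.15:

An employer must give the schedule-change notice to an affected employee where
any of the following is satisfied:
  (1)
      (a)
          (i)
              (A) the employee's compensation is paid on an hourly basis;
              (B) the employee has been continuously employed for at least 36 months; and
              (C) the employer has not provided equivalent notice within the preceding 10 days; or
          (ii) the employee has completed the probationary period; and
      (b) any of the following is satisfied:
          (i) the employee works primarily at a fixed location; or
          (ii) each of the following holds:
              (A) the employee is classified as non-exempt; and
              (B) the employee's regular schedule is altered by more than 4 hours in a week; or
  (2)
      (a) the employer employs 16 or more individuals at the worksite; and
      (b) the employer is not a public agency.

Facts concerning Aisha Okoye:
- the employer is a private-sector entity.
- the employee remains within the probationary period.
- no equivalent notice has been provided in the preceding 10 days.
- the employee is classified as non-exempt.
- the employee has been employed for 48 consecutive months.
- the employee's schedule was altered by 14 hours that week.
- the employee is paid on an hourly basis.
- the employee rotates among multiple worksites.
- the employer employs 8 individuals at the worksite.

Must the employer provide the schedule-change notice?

Yes — required.

(A) hourly-paid — satisfied.
(B) tenure ≥ 36 mo. — satisfied.
(C) no recent notice — met.
(i) = T AND T AND T = true.
(ii) past probation — not satisfied.
(a): T OR F → true.
(i) fixed location — fails.
(A) non-exempt — holds.
(B) schedule shift > 4h — met.
(ii) = T AND T = true.
So (b) is satisfied (F OR T).
(1): T AND T → true.
(a) ≥ 16 at site — fails.
(b) not (public agency) — holds.
(2) = F AND T = false.
Overall: T OR F → true.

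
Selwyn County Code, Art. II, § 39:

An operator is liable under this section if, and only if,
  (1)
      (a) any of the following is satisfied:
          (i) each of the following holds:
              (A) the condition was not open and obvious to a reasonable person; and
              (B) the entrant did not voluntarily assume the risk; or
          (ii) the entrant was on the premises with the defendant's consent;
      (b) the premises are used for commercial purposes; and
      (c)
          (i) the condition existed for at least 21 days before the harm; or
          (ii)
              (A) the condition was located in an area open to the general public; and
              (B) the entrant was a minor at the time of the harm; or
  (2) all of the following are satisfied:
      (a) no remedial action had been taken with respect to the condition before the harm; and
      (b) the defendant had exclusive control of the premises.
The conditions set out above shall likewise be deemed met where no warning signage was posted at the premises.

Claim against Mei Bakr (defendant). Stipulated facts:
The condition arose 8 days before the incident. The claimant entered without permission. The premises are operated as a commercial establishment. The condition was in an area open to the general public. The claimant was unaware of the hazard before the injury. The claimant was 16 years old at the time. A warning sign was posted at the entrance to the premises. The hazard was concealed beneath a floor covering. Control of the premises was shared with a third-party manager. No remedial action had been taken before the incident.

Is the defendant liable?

(A) not open/obvious — holds.
(B) no assumed risk — met.
(i) = T AND T = true.
(ii) consent to enter — not met.
(a): T OR F → true.
(b) commercial use — holds.
(i) condition ≥21 days old — not met.
(A) public area — satisfied.
(B) entrant a minor — satisfied.
(ii) = T AND T = true.
So (c) is satisfied (F OR T).
(1): T AND T AND T → true.
(a) no remedial action — satisfied.
(b) exclusive control — not satisfied.
So (2) is not satisfied (T AND F).
Overall: T OR F → true.
Exception (no signage posted) — not satisfied.
Result: main true OR exception false → true.

Yes — liable.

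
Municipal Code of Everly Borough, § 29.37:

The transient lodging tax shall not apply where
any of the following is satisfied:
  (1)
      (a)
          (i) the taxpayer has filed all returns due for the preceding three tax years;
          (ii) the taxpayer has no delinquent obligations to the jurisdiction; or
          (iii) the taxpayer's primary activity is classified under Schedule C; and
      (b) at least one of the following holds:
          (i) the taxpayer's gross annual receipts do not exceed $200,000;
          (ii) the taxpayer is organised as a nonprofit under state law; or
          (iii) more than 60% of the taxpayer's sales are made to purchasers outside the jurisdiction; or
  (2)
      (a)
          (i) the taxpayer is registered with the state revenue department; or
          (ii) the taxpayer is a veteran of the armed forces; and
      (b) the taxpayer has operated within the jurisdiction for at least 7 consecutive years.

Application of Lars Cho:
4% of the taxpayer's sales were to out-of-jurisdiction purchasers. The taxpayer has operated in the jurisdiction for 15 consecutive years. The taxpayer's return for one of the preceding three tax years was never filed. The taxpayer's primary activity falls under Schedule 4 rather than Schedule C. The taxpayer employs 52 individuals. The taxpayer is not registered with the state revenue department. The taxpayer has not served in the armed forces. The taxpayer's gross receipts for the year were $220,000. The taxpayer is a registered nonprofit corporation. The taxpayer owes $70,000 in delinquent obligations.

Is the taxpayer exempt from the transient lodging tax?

No — not exempt.

(i) returns current — fails.
(ii) no delinquency — not met.
(iii) Schedule C activity — not met.
(a) = F OR F OR F = false.
(i) receipts ≤ $200,000 — fails.
(ii) nonprofit — met.
(iii) >60% out-of-jur. sales — not satisfied.
(b) = F OR T OR F = true.
(1): F AND T → false.
(i) state-registered — fails.
(ii) veteran — fails.
(a): F OR F → false.
(b) ≥ 7 yrs in jurisdiction — met.
(2): F AND T → false.
Overall = F OR F = false.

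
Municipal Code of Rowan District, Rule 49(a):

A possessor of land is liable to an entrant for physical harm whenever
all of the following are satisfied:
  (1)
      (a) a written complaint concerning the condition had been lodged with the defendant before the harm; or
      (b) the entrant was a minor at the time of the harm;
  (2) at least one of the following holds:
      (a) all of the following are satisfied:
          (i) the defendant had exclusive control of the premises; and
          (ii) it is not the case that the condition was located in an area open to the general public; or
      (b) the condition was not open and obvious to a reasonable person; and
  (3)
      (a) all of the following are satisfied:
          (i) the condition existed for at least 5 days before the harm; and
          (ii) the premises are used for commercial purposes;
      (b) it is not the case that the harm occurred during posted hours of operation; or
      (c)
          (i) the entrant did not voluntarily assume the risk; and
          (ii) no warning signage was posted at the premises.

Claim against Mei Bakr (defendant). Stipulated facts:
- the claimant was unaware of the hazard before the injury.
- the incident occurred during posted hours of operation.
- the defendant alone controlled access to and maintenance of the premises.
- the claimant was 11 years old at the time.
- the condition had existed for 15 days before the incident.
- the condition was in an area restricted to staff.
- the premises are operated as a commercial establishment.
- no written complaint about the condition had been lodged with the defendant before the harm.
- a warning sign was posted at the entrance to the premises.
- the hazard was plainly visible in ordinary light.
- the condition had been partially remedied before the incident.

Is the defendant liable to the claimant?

Yes — liable.

(a) complaint lodged — fails.
(b) entrant a minor — satisfied.
(1): F OR T → true.
(i) exclusive control — satisfied.
(ii) not (public area) — met.
(a): T AND T → true.
(b) not open/obvious — not satisfied.
(2) = T OR F = true.
(i) condition ≥5 days old — holds.
(ii) commercial use — satisfied.
So (a) is satisfied (T AND T).
(b) not (during posted hours) — not met.
(i) no assumed risk — holds.
(ii) no signage posted — fails.
(c): T AND F → false.
So (3) is satisfied (T OR F OR F).
Overall = T AND T AND T = true.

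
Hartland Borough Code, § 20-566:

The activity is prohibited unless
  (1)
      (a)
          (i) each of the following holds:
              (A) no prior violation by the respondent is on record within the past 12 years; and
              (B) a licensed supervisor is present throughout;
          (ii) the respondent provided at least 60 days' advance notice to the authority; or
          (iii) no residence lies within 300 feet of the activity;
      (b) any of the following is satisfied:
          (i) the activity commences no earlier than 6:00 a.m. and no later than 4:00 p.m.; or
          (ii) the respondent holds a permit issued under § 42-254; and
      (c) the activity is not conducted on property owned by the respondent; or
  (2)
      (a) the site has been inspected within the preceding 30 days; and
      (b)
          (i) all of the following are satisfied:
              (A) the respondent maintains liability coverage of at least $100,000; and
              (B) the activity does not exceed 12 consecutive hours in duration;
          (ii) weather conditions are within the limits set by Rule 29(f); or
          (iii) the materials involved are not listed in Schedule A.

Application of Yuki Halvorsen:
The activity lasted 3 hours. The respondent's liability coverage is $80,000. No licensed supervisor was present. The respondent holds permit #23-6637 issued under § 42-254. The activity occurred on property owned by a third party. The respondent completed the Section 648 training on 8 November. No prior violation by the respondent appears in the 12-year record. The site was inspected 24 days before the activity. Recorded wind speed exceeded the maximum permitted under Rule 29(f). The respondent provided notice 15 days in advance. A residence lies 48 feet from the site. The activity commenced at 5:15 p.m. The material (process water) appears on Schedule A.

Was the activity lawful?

No — unlawful.

(A) no prior violation — satisfied.
(B) supervisor present — fails.
(i): T AND F → false.
(ii) ≥60 days' notice — fails.
(iii) no residence in 300 ft — fails.
(a) = F OR F OR F = false.
(i) start within hours — not satisfied.
(ii) holds permit — holds.
(b) = F OR T = true.
(c) not (own property) — holds.
(1): F AND T AND T → false.
(a) site inspected — satisfied.
(A) coverage ≥ $100,000 — not satisfied.
(B) ≤ 12 hrs duration — satisfied.
So (i) is not satisfied (F AND T).
(ii) weather ok — not met.
(iii) not (Schedule A material) — fails.
So (b) is not satisfied (F OR F OR F).
(2) = T AND F = false.
Overall: F OR F → false.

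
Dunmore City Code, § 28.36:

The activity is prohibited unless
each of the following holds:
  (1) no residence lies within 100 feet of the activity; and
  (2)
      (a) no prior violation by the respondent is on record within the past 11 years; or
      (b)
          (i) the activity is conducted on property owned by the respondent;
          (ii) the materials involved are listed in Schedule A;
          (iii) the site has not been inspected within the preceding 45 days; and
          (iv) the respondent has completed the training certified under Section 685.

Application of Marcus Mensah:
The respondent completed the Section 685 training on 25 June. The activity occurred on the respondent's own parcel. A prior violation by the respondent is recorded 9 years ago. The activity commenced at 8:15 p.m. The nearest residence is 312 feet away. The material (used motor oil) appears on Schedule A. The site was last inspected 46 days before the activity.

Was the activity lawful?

Yes — lawful.

(1) no residence in 100 ft — satisfied.
(a) no prior violation — fails.
(i) own property — met.
(ii) Schedule A material — holds.
(iii) not (site inspected) — holds.
(iv) training certified — satisfied.
(b): T AND T AND T AND T → true.
(2): F OR T → true.
Overall: T AND T → true.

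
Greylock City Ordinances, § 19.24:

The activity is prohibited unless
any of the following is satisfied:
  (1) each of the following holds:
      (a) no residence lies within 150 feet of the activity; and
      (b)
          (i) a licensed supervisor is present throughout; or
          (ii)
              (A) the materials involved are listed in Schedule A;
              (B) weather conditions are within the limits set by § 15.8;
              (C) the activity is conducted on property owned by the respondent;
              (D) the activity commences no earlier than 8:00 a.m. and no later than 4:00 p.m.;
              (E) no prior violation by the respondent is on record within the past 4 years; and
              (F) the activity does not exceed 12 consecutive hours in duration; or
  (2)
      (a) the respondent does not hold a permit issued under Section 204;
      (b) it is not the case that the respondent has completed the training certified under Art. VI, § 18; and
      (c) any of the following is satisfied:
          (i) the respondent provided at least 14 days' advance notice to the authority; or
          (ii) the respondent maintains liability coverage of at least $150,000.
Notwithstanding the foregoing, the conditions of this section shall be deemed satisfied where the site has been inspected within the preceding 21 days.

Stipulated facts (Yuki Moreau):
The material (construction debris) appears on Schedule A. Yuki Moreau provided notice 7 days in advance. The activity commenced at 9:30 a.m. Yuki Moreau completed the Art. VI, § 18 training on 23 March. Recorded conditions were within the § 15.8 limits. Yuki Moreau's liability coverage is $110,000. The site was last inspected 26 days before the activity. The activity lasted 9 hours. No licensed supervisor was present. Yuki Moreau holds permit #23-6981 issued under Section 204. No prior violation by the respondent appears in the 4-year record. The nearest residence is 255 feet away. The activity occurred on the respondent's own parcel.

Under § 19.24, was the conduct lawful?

(a) no residence in 150 ft — satisfied.
(i) supervisor present — not satisfied.
(A) Schedule A material — met.
(B) weather ok — met.
(C) own property — satisfied.
(D) start within hours — met.
(E) no prior violation — met.
(F) ≤ 12 hrs duration — met.
(ii) = T AND T AND T AND T AND T AND T = true.
So (b) is satisfied (F OR T).
(1) = T AND T = true.
(a) not (holds permit) — not satisfied.
(b) not (training certified) — not met.
(i) ≥14 days' notice — fails.
(ii) coverage ≥ $150,000 — not met.
(c): F OR F → false.
(2): F AND F AND F → false.
So Overall is satisfied (T OR F).
Exception (site inspected) — not satisfied.
Result: main true OR exception false → true.

Yes — lawful.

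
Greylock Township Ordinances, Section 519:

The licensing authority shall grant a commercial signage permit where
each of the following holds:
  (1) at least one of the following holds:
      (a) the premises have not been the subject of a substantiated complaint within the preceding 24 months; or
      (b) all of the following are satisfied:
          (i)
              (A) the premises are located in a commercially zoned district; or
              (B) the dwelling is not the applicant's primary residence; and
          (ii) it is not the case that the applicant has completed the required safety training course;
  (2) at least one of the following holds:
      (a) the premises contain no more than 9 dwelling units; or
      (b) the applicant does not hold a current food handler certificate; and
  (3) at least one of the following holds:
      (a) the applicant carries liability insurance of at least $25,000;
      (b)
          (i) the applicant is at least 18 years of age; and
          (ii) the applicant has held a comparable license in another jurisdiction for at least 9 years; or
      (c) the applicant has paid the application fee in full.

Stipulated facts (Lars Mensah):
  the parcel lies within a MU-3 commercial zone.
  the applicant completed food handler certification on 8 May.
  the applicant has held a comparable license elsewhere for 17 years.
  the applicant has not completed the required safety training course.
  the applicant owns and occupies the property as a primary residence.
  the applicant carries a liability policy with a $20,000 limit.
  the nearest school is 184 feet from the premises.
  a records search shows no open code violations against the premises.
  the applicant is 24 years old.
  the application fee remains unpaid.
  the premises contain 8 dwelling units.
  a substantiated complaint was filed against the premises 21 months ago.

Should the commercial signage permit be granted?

(a) no complaint in 24 mo. — fails.
(A) commercially zoned — met.
(B) not (primary residence) — not satisfied.
So (i) is satisfied (T OR F).
(ii) not (safety training) — holds.
(b): T AND T → true.
So (1) is satisfied (F OR T).
(a) ≤ 9 units — met.
(b) not (food handler cert.) — fails.
So (2) is satisfied (T OR F).
(a) insurance ≥ $25,000 — fails.
(i) age ≥ 18 — holds.
(ii) prior license ≥ 9 yr — met.
(b): T AND T → true.
(c) fee paid — not met.
(3) = F OR T OR F = true.
Overall = T AND T AND T = true.

Yes — granted.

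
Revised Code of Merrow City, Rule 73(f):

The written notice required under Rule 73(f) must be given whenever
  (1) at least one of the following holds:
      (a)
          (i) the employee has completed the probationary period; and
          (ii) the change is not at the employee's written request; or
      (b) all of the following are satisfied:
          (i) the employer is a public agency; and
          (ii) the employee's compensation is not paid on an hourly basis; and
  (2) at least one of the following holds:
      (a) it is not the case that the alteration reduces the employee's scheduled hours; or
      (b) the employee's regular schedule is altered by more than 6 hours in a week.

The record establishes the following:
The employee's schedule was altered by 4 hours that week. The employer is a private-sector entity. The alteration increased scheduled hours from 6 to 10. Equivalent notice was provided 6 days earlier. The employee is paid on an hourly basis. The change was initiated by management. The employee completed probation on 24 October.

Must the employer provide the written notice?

Yes — required.

(i) past probation — satisfied.
(ii) not employee-requested — met.
(a): T AND T → true.
(i) public agency — not met.
(ii) not (hourly-paid) — fails.
(b) = F AND F = false.
So (1) is satisfied (T OR F).
(a) not (hours reduced) — holds.
(b) schedule shift > 6h — not satisfied.
(2) = T OR F = true.
Overall: T AND T → true.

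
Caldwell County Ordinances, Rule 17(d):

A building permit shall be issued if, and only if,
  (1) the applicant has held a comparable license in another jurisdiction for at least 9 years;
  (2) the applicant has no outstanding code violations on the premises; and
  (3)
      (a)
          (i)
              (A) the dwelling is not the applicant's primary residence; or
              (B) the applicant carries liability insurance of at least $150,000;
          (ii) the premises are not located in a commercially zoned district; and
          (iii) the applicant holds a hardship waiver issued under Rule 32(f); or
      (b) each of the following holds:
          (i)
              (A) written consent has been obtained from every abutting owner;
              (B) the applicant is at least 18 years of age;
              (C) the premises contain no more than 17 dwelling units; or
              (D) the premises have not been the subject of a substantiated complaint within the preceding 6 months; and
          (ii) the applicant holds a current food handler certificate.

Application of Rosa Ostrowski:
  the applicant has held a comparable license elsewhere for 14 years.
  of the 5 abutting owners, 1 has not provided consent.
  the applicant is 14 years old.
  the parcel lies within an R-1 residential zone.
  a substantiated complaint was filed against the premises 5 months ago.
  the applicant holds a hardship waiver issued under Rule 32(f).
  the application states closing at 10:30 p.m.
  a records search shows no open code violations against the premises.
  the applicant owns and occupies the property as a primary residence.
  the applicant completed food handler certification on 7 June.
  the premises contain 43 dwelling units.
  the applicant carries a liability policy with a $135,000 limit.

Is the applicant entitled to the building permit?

No — denied.

(1) prior license ≥ 9 yr — met.
(2) no code violations — met.
(A) not (primary residence) — fails.
(B) insurance ≥ $150,000 — not satisfied.
So (i) is not satisfied (F OR F).
(ii) not (commercially zoned) — met.
(iii) hardship waiver — satisfied.
(a) = F AND T AND T = false.
(A) all abutters consent — fails.
(B) age ≥ 18 — not satisfied.
(C) ≤ 17 units — fails.
(D) no complaint in 6 mo. — not satisfied.
So (i) is not satisfied (F OR F OR F OR F).
(ii) food handler cert. — holds.
So (b) is not satisfied (F AND T).
(3) = F OR F = false.
Overall = T AND T AND F = false.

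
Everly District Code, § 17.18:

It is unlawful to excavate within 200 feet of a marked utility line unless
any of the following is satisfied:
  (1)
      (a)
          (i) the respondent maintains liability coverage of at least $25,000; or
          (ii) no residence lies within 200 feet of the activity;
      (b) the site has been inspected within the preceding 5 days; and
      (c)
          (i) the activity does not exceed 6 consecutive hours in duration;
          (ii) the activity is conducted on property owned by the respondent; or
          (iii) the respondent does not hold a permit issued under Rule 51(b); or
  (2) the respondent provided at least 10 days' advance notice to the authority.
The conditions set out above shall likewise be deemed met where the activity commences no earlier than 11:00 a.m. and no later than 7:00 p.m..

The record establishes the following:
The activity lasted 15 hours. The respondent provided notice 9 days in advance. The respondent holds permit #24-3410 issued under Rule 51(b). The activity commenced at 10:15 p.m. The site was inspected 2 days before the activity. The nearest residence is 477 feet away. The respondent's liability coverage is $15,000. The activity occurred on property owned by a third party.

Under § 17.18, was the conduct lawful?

(i) coverage ≥ $25,000 — not met.
(ii) no residence in 200 ft — satisfied.
So (a) is satisfied (F OR T).
(b) site inspected — met.
(i) ≤ 6 hrs duration — fails.
(ii) own property — fails.
(iii) not (holds permit) — not met.
(c): F OR F OR F → false.
(1): T AND T AND F → false.
(2) ≥10 days' notice — fails.
Overall: F OR F → false.
Exception (start within hours) — not satisfied.
Result: main false OR exception false → false.

No — unlawful.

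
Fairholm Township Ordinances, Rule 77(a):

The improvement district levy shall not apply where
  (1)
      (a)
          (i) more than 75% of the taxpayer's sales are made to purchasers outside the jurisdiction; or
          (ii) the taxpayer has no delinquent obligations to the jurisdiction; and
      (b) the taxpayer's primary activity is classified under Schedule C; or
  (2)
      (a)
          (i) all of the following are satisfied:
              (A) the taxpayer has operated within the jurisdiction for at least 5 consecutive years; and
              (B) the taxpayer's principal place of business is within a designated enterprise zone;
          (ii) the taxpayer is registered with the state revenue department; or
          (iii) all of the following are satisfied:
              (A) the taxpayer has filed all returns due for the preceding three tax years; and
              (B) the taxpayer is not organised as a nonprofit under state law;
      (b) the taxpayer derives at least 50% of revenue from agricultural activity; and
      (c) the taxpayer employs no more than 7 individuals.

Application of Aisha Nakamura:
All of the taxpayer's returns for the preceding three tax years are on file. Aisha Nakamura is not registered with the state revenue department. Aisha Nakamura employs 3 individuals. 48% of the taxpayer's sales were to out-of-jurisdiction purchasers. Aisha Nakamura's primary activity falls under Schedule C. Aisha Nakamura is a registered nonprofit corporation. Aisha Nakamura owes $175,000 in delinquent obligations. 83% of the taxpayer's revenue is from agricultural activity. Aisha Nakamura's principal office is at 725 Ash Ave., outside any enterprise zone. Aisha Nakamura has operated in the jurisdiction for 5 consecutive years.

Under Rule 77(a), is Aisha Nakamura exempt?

(i) >75% out-of-jur. sales — fails.
(ii) no delinquency — not met.
(a): F OR F → false.
(b) Schedule C activity — holds.
(1) = F AND T = false.
(A) ≥ 5 yrs in jurisdiction — holds.
(B) in enterprise zone — not met.
So (i) is not satisfied (T AND F).
(ii) state-registered — not met.
(A) returns current — met.
(B) not (nonprofit) — not met.
So (iii) is not satisfied (T AND F).
So (a) is not satisfied (F OR F OR F).
(b) ≥50% agricultural — holds.
(c) ≤ 7 employees — met.
(2) = F AND T AND T = false.
Overall: F OR F → false.

No — not exempt.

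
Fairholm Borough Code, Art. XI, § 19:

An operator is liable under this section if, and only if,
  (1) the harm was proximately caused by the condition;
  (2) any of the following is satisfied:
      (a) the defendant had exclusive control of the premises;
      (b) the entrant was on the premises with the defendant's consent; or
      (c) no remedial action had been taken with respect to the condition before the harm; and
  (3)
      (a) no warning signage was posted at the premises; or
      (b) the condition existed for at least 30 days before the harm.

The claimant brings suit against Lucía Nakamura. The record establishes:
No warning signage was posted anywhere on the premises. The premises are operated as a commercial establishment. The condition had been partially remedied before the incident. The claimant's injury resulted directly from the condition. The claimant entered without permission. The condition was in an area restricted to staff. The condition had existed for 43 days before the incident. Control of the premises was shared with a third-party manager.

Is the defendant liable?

No — not liable.

(1) proximate cause — met.
(a) exclusive control — not satisfied.
(b) consent to enter — not met.
(c) no remedial action — fails.
So (2) is not satisfied (F OR F OR F).
(a) no signage posted — met.
(b) condition ≥30 days old — met.
So (3) is satisfied (T OR T).
So Overall is not satisfied (T AND F AND T).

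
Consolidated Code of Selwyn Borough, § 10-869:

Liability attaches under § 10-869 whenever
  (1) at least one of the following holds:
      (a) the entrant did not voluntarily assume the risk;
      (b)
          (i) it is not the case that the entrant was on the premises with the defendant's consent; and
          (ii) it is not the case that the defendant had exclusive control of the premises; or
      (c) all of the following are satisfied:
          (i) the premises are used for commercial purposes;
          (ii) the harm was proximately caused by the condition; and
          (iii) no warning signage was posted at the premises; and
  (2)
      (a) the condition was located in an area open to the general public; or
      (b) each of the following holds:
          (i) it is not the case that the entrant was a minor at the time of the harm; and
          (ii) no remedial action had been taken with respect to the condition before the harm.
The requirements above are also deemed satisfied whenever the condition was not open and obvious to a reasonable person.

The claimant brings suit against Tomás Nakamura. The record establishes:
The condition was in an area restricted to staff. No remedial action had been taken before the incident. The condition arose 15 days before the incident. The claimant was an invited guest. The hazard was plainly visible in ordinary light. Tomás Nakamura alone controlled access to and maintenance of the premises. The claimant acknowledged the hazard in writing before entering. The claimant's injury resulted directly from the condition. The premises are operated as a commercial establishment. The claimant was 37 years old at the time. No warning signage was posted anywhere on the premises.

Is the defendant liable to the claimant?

(a) no assumed risk — not met.
(i) not (consent to enter) — fails.
(ii) not (exclusive control) — not met.
So (b) is not satisfied (F AND F).
(i) commercial use — satisfied.
(ii) proximate cause — satisfied.
(iii) no signage posted — satisfied.
(c): T AND T AND T → true.
So (1) is satisfied (F OR F OR T).
(a) public area — not satisfied.
(i) not (entrant a minor) — satisfied.
(ii) no remedial action — satisfied.
(b): T AND T → true.
So (2) is satisfied (F OR T).
Overall = T AND T = true.
Exception (not open/obvious) — not satisfied.
Result: main true OR exception false → true.

Yes — liable.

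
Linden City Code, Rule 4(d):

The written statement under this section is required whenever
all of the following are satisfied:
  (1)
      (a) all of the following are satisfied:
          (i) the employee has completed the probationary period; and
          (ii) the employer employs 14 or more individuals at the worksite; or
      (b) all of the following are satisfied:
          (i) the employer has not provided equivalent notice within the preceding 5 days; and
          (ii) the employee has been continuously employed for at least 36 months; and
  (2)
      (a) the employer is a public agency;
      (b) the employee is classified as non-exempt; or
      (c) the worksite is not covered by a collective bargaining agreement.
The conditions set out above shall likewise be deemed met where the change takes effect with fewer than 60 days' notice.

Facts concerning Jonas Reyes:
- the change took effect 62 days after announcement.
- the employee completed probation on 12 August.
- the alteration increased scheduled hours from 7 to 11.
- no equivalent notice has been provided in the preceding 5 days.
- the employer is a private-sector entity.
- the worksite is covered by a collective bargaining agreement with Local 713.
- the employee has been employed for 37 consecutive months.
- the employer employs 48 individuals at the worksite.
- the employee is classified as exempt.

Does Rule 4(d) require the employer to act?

No — not required.

(i) past probation — met.
(ii) ≥ 14 at site — holds.
(a) = T AND T = true.
(i) no recent notice — satisfied.
(ii) tenure ≥ 36 mo. — holds.
(b): T AND T → true.
So (1) is satisfied (T OR T).
(a) public agency — not satisfied.
(b) non-exempt — fails.
(c) no CBA — not satisfied.
(2): F OR F OR F → false.
Overall = T AND F = false.
Exception (< 60 days' notice) — not satisfied.
Result: main false OR exception false → false.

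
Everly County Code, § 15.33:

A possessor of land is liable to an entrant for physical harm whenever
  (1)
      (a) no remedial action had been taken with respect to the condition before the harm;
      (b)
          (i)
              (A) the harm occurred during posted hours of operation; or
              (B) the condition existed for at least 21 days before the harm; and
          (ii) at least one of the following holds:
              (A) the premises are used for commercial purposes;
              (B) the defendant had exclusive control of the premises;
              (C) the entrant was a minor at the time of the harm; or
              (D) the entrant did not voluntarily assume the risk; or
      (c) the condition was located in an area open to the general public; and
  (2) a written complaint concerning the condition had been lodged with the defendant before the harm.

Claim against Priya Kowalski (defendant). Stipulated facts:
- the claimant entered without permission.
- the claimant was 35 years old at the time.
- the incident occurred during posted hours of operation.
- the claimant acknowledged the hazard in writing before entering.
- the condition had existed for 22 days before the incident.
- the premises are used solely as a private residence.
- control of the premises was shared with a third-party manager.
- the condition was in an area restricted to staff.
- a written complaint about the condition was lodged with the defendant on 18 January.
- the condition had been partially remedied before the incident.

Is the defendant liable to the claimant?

(a) no remedial action — not satisfied.
(A) during posted hours — met.
(B) condition ≥21 days old — satisfied.
(i) = T OR T = true.
(A) commercial use — not met.
(B) exclusive control — fails.
(C) entrant a minor — fails.
(D) no assumed risk — fails.
(ii) = F OR F OR F OR F = false.
So (b) is not satisfied (T AND F).
(c) public area — not satisfied.
So (1) is not satisfied (F OR F OR F).
(2) complaint lodged — satisfied.
So Overall is not satisfied (F AND T).

No — not liable.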